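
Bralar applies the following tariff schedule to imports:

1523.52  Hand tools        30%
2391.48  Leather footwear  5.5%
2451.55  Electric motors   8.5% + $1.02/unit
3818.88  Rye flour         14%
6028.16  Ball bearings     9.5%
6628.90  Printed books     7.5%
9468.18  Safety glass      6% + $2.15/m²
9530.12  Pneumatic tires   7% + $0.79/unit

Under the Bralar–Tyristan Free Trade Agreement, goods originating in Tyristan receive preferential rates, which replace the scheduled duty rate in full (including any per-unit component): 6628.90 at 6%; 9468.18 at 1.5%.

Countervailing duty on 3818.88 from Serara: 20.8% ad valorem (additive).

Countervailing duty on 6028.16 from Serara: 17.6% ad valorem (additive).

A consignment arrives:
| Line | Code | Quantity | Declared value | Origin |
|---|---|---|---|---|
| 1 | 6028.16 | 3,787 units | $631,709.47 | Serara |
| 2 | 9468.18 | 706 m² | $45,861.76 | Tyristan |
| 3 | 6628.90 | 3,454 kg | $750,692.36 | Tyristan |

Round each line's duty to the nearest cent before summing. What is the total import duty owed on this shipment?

Line 1 (6028.16, Serara, 3,787 units, $631,709.47):
Base rate for 6028.16 is 9.5%.
Additional duty on 6028.16 from Serara: +17.6%. Applied ad valorem rate: 9.5% + 17.6% = 27.1%.
Duty = $631,709.47 × 27.1% = $171,193.27.
Line 2 (9468.18, Tyristan, 706 m², $45,861.76):
Base rate for 9468.18 is 6% + $2.15/m².
Origin Tyristan qualifies under the Bralar–Tyristan agreement and 9468.18 is covered: preferential rate 1.5% applies instead.
Duty = $45,861.76 × 1.5% = $687.93.
Line 3 (6628.90, Tyristan, 3,454 kg, $750,692.36):
Base rate for 6628.90 is 7.5%.
Origin Tyristan qualifies under the Bralar–Tyristan agreement and 6628.90 is covered: preferential rate 6% applies instead.
Duty = $750,692.36 × 6% = $45,041.54.
Total = $171,193.27 + $687.93 + $45,041.54 = $216,922.74.

$216,922.74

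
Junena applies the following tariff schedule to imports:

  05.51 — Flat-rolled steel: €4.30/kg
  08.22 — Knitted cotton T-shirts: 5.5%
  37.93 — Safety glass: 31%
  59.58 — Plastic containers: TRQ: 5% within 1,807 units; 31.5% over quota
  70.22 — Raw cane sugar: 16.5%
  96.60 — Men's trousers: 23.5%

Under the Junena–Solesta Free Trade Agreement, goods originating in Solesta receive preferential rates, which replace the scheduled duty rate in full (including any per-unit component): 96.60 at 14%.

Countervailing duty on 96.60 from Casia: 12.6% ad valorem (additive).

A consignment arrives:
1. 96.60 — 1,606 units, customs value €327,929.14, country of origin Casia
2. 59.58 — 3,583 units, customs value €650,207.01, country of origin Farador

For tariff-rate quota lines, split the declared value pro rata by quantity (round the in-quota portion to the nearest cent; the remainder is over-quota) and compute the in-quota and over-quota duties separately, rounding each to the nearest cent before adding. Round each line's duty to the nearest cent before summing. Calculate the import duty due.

€236,299.81

Line 1 (96.60, Casia, 1,606 units, €327,929.14):
Base rate for 96.60 is 23.5%.
96.60 has an FTA preferential rate, but origin Casia is not Solesta; base rate stands.
Additional duty on 96.60 from Casia: +12.6%. Applied ad valorem rate: 23.5% + 12.6% = 36.1%.
Duty = €327,929.14 × 36.1% = €118,382.42.
Line 2 (59.58, Farador, 3,583 units, €650,207.01):
Code 59.58 is under a tariff-rate quota (threshold 1,807 units). In-quota: 1,807 units at 5%; over-quota: 1,776 units at 31.5%.
Pro-rata value split: in-quota = €650,207.01 × 1,807/3,583 = €327,916.29; over-quota = €650,207.01 − €327,916.29 = €322,290.72.
In-quota duty = €327,916.29 × 5% = €16,395.81. Over-quota duty = €322,290.72 × 31.5% = €101,521.58.
Line duty = €16,395.81 + €101,521.58 = €117,917.39.
Total = €118,382.42 + €117,917.39 = €236,299.81.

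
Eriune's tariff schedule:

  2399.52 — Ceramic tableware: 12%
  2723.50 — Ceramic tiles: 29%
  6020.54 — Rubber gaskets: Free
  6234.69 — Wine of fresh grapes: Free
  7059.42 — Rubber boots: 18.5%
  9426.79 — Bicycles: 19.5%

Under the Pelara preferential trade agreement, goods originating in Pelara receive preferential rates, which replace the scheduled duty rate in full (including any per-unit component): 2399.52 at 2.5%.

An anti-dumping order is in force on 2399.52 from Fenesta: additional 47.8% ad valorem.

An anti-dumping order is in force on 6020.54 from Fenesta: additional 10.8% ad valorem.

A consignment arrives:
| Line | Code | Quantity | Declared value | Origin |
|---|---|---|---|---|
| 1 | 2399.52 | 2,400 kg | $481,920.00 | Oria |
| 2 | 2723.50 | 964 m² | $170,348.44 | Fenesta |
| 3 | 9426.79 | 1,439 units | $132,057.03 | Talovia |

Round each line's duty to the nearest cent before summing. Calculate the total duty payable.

$132,982.57

Line 1 (2399.52, Oria, 2,400 kg, $481,920.00):
Base rate for 2399.52 is 12%.
2399.52 has an FTA preferential rate, but origin Oria is not Pelara; base rate stands.
The additional-duty order on 2399.52 targets Fenesta, not Oria; it does not apply.
Duty = $481,920.00 × 12% = $57,830.40.
Line 2 (2723.50, Fenesta, 964 m², $170,348.44):
Base rate for 2723.50 is 29%.
Duty = $170,348.44 × 29% = $49,401.05.
Line 3 (9426.79, Talovia, 1,439 units, $132,057.03):
Base rate for 9426.79 is 19.5%.
Duty = $132,057.03 × 19.5% = $25,751.12.
Total = $57,830.40 + $49,401.05 + $25,751.12 = $132,982.57.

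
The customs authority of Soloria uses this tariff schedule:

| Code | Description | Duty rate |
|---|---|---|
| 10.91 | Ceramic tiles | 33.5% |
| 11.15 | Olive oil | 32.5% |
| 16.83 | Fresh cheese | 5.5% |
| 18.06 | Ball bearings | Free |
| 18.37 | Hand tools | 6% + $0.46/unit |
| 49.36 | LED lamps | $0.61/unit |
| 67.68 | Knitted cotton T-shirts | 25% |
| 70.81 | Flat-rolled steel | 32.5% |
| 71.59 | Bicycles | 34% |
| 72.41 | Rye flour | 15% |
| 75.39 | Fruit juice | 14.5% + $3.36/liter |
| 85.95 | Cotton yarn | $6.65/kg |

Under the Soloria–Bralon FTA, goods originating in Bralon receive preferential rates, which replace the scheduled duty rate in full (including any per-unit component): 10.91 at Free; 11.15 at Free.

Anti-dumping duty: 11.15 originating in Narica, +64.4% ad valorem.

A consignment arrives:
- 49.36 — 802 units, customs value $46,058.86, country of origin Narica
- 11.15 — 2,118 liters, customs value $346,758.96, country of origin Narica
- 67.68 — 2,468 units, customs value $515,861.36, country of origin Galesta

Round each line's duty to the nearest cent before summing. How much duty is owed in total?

Line 1 (49.36, Narica, 802 units, $46,058.86):
Base rate for 49.36 is $0.61/unit.
Duty = 802 × $0.61 = $489.22.
Line 2 (11.15, Narica, 2,118 liters, $346,758.96):
Base rate for 11.15 is 32.5%.
11.15 has an FTA preferential rate, but origin Narica is not Bralon; base rate stands.
Additional duty on 11.15 from Narica: +64.4%. Applied ad valorem rate: 32.5% + 64.4% = 96.9%.
Duty = $346,758.96 × 96.9% = $336,009.43.
Line 3 (67.68, Galesta, 2,468 units, $515,861.36):
Base rate for 67.68 is 25%.
Duty = $515,861.36 × 25% = $128,965.34.
Total = $489.22 + $336,009.43 + $128,965.34 = $465,463.99.

$465,463.99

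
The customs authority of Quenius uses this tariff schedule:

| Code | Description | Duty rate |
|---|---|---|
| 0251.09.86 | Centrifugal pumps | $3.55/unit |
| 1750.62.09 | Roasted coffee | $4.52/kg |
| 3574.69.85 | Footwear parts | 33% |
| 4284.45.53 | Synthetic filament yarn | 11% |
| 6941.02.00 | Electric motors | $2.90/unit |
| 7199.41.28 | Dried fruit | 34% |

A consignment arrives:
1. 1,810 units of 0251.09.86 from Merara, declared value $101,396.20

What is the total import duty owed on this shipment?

Line 1 (0251.09.86, Merara, 1,810 units, $101,396.20):
Base rate for 0251.09.86 is $3.55/unit.
Duty = 1,810 × $3.55 = $6,425.50.

$6,425.50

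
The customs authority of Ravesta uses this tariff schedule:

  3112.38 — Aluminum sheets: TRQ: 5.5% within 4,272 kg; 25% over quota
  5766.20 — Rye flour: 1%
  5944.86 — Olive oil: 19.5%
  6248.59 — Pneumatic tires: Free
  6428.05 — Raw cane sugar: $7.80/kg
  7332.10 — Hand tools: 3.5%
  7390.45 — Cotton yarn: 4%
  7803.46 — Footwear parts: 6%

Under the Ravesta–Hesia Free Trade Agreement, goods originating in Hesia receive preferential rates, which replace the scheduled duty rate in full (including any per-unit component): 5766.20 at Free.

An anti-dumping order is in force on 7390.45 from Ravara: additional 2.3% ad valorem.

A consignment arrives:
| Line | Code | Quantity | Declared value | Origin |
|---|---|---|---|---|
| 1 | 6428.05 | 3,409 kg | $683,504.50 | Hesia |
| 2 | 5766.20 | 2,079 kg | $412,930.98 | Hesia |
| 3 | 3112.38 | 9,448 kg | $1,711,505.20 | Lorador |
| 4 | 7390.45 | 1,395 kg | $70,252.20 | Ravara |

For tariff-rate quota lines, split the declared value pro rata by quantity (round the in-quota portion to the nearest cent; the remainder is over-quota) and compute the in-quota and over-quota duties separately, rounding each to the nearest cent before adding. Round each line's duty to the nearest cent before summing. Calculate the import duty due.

$307,987.19

Line 1 (6428.05, Hesia, 3,409 kg, $683,504.50):
Base rate for 6428.05 is $7.80/kg.
Origin Hesia is the FTA partner but 6428.05 is not on the preference list; base rate stands.
Duty = 3,409 × $7.80 = $26,590.20.
Line 2 (5766.20, Hesia, 2,079 kg, $412,930.98):
Base rate for 5766.20 is 1%.
Origin Hesia qualifies under the Ravesta–Hesia agreement and 5766.20 is covered: preferential rate Free applies instead.
Duty = $412,930.98 × 0% = $0.00.
Line 3 (3112.38, Lorador, 9,448 kg, $1,711,505.20):
Code 3112.38 is under a tariff-rate quota (threshold 4,272 kg). In-quota: 4,272 kg at 5.5%; over-quota: 5,176 kg at 25%.
Pro-rata value split: in-quota = $1,711,505.20 × 4,272/9,448 = $773,872.80; over-quota = $1,711,505.20 − $773,872.80 = $937,632.40.
In-quota duty = $773,872.80 × 5.5% = $42,563.00. Over-quota duty = $937,632.40 × 25% = $234,408.10.
Line duty = $42,563.00 + $234,408.10 = $276,971.10.
Line 4 (7390.45, Ravara, 1,395 kg, $70,252.20):
Base rate for 7390.45 is 4%.
Additional duty on 7390.45 from Ravara: +2.3%. Applied ad valorem rate: 4% + 2.3% = 6.3%.
Duty = $70,252.20 × 6.3% = $4,425.89.
Total = $26,590.20 + $0.00 + $276,971.10 + $4,425.89 = $307,987.19.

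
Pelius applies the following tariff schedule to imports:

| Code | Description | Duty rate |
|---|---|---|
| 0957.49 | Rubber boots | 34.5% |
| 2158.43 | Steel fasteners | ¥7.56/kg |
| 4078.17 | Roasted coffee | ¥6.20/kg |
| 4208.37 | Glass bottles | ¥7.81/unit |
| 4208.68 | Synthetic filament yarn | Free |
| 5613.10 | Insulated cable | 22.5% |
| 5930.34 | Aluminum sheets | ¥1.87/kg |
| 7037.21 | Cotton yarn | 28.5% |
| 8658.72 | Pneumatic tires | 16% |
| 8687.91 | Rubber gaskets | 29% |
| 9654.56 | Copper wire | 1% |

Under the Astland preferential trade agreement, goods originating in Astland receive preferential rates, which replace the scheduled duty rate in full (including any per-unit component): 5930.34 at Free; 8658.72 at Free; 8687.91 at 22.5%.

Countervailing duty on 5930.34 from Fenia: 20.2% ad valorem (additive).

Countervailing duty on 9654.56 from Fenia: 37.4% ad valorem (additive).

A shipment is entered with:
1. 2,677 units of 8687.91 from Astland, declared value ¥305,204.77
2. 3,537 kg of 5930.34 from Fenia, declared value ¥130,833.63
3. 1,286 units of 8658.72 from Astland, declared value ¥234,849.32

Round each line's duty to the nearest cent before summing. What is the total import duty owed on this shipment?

Line 1 (8687.91, Astland, 2,677 units, ¥305,204.77):
Base rate for 8687.91 is 29%.
Origin Astland qualifies under the Pelius–Astland agreement and 8687.91 is covered: preferential rate 22.5% applies instead.
Duty = ¥305,204.77 × 22.5% = ¥68,671.07.
Line 2 (5930.34, Fenia, 3,537 kg, ¥130,833.63):
Base rate for 5930.34 is ¥1.87/kg.
5930.34 has an FTA preferential rate, but origin Fenia is not Astland; base rate stands.
Additional duty on 5930.34 from Fenia: +20.2% ad valorem. Applied ad valorem rate = 20.2%.
Duty = ¥130,833.63 × 20.2% + 3,537 × ¥1.87 = ¥33,042.58.
Line 3 (8658.72, Astland, 1,286 units, ¥234,849.32):
Base rate for 8658.72 is 16%.
Origin Astland qualifies under the Pelius–Astland agreement and 8658.72 is covered: preferential rate Free applies instead.
Duty = ¥234,849.32 × 0% = ¥0.00.
Total = ¥68,671.07 + ¥33,042.58 + ¥0.00 = ¥101,713.65.

¥101,713.65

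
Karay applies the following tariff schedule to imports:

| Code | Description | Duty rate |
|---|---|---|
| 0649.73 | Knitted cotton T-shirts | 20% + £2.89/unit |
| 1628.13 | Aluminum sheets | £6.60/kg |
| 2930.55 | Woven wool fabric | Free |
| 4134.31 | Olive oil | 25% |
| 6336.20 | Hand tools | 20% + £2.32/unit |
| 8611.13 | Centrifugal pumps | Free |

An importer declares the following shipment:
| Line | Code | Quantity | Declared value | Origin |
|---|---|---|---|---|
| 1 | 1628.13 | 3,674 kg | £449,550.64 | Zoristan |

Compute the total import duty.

£24,248.40

Line 1 (1628.13, Zoristan, 3,674 kg, £449,550.64):
Base rate for 1628.13 is £6.60/kg.
Duty = 3,674 × £6.60 = £24,248.40.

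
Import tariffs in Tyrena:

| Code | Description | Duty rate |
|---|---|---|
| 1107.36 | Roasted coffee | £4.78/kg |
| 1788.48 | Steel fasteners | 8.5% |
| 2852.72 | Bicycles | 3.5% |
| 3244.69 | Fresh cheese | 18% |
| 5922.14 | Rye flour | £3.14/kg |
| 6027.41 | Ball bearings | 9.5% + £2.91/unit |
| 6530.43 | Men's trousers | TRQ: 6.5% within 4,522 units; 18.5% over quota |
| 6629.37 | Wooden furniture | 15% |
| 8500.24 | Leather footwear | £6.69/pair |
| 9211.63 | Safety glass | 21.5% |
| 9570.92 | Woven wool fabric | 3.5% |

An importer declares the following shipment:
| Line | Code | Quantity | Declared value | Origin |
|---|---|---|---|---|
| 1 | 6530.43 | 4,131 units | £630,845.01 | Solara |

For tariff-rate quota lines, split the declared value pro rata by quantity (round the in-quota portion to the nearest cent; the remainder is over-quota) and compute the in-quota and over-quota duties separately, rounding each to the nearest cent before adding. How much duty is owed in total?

Line 1 (6530.43, Solara, 4,131 units, £630,845.01):
Code 6530.43 is under a tariff-rate quota (threshold 4,522 units). Quantity 4,131 units is within the quota, so the in-quota rate 6.5% applies to the full value.
Duty = £630,845.01 × 6.5% = £41,004.93.

£41,004.93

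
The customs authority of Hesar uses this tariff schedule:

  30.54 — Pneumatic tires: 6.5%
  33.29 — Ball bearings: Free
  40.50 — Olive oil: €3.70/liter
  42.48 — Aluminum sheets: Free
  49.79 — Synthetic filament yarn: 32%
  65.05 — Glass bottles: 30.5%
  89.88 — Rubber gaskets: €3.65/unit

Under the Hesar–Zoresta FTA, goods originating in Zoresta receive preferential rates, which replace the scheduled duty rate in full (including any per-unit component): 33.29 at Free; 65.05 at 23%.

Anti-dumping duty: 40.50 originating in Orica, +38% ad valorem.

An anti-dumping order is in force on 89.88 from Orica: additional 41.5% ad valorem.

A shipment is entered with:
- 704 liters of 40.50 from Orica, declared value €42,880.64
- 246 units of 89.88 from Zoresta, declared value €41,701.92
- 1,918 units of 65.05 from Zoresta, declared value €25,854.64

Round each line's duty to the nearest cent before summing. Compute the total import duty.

€25,743.91

Line 1 (40.50, Orica, 704 liters, €42,880.64):
Base rate for 40.50 is €3.70/liter.
Additional duty on 40.50 from Orica: +38% ad valorem. Applied ad valorem rate = 38%.
Duty = €42,880.64 × 38% + 704 × €3.70 = €18,899.44.
Line 2 (89.88, Zoresta, 246 units, €41,701.92):
Base rate for 89.88 is €3.65/unit.
Origin Zoresta is the FTA partner but 89.88 is not on the preference list; base rate stands.
The additional-duty order on 89.88 targets Orica, not Zoresta; it does not apply.
Duty = 246 × €3.65 = €897.90.
Line 3 (65.05, Zoresta, 1,918 units, €25,854.64):
Base rate for 65.05 is 30.5%.
Origin Zoresta qualifies under the Hesar–Zoresta agreement and 65.05 is covered: preferential rate 23% applies instead.
Duty = €25,854.64 × 23% = €5,946.57.
Total = €18,899.44 + €897.90 + €5,946.57 = €25,743.91.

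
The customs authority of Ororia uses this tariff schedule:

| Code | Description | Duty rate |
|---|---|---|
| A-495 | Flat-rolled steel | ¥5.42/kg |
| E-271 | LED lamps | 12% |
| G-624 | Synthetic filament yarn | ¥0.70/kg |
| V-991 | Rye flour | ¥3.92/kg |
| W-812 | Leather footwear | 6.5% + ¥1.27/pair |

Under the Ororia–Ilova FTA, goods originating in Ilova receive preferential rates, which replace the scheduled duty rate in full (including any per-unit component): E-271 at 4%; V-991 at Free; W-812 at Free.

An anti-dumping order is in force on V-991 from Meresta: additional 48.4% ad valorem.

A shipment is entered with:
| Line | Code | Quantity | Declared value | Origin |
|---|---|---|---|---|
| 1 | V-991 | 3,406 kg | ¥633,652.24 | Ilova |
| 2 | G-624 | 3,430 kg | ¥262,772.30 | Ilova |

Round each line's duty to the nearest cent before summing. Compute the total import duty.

Line 1 (V-991, Ilova, 3,406 kg, ¥633,652.24):
Base rate for V-991 is ¥3.92/kg.
Origin Ilova qualifies under the Ororia–Ilova agreement and V-991 is covered: preferential rate Free applies instead.
The additional-duty order on V-991 targets Meresta, not Ilova; it does not apply.
Duty = ¥633,652.24 × 0% = ¥0.00.
Line 2 (G-624, Ilova, 3,430 kg, ¥262,772.30):
Base rate for G-624 is ¥0.70/kg.
Origin Ilova is the FTA partner but G-624 is not on the preference list; base rate stands.
Duty = 3,430 × ¥0.70 = ¥2,401.00.
Total = ¥0.00 + ¥2,401.00 = ¥2,401.00.

¥2,401.00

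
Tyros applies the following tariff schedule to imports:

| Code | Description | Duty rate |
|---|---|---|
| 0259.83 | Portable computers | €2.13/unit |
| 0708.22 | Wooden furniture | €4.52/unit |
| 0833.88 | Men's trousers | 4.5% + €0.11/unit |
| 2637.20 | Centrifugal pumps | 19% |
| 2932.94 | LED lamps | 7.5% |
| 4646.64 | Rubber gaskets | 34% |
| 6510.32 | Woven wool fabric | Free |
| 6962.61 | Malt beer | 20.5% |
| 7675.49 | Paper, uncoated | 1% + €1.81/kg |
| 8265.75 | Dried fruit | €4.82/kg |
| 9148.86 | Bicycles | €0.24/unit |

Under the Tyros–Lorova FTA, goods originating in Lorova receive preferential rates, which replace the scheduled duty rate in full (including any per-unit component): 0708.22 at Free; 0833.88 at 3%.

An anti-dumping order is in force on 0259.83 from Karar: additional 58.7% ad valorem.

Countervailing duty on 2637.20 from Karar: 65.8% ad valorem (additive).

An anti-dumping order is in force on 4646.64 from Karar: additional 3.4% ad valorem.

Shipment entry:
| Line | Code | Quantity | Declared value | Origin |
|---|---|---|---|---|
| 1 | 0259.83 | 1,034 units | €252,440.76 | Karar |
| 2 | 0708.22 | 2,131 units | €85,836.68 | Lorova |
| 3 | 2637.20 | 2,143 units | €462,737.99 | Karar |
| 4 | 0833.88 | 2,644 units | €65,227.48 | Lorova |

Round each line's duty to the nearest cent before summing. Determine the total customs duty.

€544,743.79

Line 1 (0259.83, Karar, 1,034 units, €252,440.76):
Base rate for 0259.83 is €2.13/unit.
Additional duty on 0259.83 from Karar: +58.7% ad valorem. Applied ad valorem rate = 58.7%.
Duty = €252,440.76 × 58.7% + 1,034 × €2.13 = €150,385.15.
Line 2 (0708.22, Lorova, 2,131 units, €85,836.68):
Base rate for 0708.22 is €4.52/unit.
Origin Lorova qualifies under the Tyros–Lorova agreement and 0708.22 is covered: preferential rate Free applies instead.
Duty = €85,836.68 × 0% = €0.00.
Line 3 (2637.20, Karar, 2,143 units, €462,737.99):
Base rate for 2637.20 is 19%.
Additional duty on 2637.20 from Karar: +65.8%. Applied ad valorem rate: 19% + 65.8% = 84.8%.
Duty = €462,737.99 × 84.8% = €392,401.82.
Line 4 (0833.88, Lorova, 2,644 units, €65,227.48):
Base rate for 0833.88 is 4.5% + €0.11/unit.
Origin Lorova qualifies under the Tyros–Lorova agreement and 0833.88 is covered: preferential rate 3% applies instead.
Duty = €65,227.48 × 3% = €1,956.82.
Total = €150,385.15 + €0.00 + €392,401.82 + €1,956.82 = €544,743.79.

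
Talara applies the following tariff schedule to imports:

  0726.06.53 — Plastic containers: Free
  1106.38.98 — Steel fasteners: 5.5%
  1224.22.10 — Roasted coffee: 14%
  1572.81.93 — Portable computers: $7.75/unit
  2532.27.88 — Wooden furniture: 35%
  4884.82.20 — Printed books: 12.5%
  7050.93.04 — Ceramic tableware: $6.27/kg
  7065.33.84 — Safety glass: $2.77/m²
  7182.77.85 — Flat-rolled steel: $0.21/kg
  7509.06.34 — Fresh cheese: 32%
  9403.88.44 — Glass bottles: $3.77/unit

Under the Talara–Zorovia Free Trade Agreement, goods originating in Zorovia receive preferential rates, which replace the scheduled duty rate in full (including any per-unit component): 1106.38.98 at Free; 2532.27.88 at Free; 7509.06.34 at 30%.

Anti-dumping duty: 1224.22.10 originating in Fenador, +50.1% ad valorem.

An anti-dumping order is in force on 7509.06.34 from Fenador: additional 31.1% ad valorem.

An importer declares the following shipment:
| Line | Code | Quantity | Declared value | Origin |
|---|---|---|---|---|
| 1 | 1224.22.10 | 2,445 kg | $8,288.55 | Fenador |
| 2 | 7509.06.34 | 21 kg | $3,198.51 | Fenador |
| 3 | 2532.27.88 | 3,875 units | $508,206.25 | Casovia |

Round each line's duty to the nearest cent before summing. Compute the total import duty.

$185,203.41

Line 1 (1224.22.10, Fenador, 2,445 kg, $8,288.55):
Base rate for 1224.22.10 is 14%.
Additional duty on 1224.22.10 from Fenador: +50.1%. Applied ad valorem rate: 14% + 50.1% = 64.1%.
Duty = $8,288.55 × 64.1% = $5,312.96.
Line 2 (7509.06.34, Fenador, 21 kg, $3,198.51):
Base rate for 7509.06.34 is 32%.
7509.06.34 has an FTA preferential rate, but origin Fenador is not Zorovia; base rate stands.
Additional duty on 7509.06.34 from Fenador: +31.1%. Applied ad valorem rate: 32% + 31.1% = 63.1%.
Duty = $3,198.51 × 63.1% = $2,018.26.
Line 3 (2532.27.88, Casovia, 3,875 units, $508,206.25):
Base rate for 2532.27.88 is 35%.
2532.27.88 has an FTA preferential rate, but origin Casovia is not Zorovia; base rate stands.
Duty = $508,206.25 × 35% = $177,872.19.
Total = $5,312.96 + $2,018.26 + $177,872.19 = $185,203.41.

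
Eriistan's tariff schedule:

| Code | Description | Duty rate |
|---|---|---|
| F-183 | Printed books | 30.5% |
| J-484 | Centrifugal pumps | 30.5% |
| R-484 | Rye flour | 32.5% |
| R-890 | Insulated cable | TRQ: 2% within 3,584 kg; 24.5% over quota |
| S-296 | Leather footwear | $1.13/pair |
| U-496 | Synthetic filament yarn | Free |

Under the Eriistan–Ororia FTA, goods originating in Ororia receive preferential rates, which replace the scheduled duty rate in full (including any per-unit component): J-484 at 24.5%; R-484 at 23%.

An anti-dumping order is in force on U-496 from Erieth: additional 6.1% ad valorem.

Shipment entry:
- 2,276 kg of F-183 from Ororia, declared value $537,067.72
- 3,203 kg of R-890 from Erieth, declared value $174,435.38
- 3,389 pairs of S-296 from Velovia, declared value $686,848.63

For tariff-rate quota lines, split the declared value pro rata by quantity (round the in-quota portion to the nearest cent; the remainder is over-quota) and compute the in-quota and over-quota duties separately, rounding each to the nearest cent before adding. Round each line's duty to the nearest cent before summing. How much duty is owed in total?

$171,123.93

Line 1 (F-183, Ororia, 2,276 kg, $537,067.72):
Base rate for F-183 is 30.5%.
Origin Ororia is the FTA partner but F-183 is not on the preference list; base rate stands.
Duty = $537,067.72 × 30.5% = $163,805.65.
Line 2 (R-890, Erieth, 3,203 kg, $174,435.38):
Code R-890 is under a tariff-rate quota (threshold 3,584 kg). Quantity 3,203 kg is within the quota, so the in-quota rate 2% applies to the full value.
Duty = $174,435.38 × 2% = $3,488.71.
Line 3 (S-296, Velovia, 3,389 pairs, $686,848.63):
Base rate for S-296 is $1.13/pair.
Duty = 3,389 × $1.13 = $3,829.57.
Total = $163,805.65 + $3,488.71 + $3,829.57 = $171,123.93.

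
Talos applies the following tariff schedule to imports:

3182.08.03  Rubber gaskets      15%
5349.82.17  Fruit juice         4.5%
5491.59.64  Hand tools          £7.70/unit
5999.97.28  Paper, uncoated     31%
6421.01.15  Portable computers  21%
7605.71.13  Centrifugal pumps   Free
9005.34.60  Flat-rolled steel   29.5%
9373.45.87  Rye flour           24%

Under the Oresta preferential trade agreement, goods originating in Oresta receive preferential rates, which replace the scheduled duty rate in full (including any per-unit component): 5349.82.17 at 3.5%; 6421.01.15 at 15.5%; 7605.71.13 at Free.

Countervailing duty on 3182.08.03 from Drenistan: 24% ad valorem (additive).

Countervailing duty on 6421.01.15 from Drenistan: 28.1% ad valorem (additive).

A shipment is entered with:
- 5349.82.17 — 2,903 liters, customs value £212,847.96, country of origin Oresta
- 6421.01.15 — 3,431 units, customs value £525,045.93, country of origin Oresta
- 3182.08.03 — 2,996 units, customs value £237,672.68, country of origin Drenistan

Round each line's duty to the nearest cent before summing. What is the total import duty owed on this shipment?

Line 1 (5349.82.17, Oresta, 2,903 liters, £212,847.96):
Base rate for 5349.82.17 is 4.5%.
Origin Oresta qualifies under the Talos–Oresta agreement and 5349.82.17 is covered: preferential rate 3.5% applies instead.
Duty = £212,847.96 × 3.5% = £7,449.68.
Line 2 (6421.01.15, Oresta, 3,431 units, £525,045.93):
Base rate for 6421.01.15 is 21%.
Origin Oresta qualifies under the Talos–Oresta agreement and 6421.01.15 is covered: preferential rate 15.5% applies instead.
The additional-duty order on 6421.01.15 targets Drenistan, not Oresta; it does not apply.
Duty = £525,045.93 × 15.5% = £81,382.12.
Line 3 (3182.08.03, Drenistan, 2,996 units, £237,672.68):
Base rate for 3182.08.03 is 15%.
Additional duty on 3182.08.03 from Drenistan: +24%. Applied ad valorem rate: 15% + 24% = 39%.
Duty = £237,672.68 × 39% = £92,692.35.
Total = £7,449.68 + £81,382.12 + £92,692.35 = £181,524.15.

£181,524.15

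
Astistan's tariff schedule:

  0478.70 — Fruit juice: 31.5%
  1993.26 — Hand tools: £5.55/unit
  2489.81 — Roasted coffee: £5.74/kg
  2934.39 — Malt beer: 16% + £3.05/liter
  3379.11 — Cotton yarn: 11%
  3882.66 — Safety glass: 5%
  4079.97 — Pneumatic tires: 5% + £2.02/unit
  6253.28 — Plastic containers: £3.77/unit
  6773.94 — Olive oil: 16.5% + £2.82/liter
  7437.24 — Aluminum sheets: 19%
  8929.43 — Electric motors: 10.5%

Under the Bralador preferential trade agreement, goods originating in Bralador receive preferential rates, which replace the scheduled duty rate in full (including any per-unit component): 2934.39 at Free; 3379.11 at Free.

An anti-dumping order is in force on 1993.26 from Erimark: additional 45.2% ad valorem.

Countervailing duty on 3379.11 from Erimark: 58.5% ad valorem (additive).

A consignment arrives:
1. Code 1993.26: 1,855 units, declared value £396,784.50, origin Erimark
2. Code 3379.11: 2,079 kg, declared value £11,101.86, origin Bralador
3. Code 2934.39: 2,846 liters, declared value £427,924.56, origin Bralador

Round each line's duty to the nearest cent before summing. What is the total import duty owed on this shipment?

£189,641.84

Line 1 (1993.26, Erimark, 1,855 units, £396,784.50):
Base rate for 1993.26 is £5.55/unit.
Additional duty on 1993.26 from Erimark: +45.2% ad valorem. Applied ad valorem rate = 45.2%.
Duty = £396,784.50 × 45.2% + 1,855 × £5.55 = £189,641.84.
Line 2 (3379.11, Bralador, 2,079 kg, £11,101.86):
Base rate for 3379.11 is 11%.
Origin Bralador qualifies under the Astistan–Bralador agreement and 3379.11 is covered: preferential rate Free applies instead.
The additional-duty order on 3379.11 targets Erimark, not Bralador; it does not apply.
Duty = £11,101.86 × 0% = £0.00.
Line 3 (2934.39, Bralador, 2,846 liters, £427,924.56):
Base rate for 2934.39 is 16% + £3.05/liter.
Origin Bralador qualifies under the Astistan–Bralador agreement and 2934.39 is covered: preferential rate Free applies instead.
Duty = £427,924.56 × 0% = £0.00.
Total = £189,641.84 + £0.00 + £0.00 = £189,641.84.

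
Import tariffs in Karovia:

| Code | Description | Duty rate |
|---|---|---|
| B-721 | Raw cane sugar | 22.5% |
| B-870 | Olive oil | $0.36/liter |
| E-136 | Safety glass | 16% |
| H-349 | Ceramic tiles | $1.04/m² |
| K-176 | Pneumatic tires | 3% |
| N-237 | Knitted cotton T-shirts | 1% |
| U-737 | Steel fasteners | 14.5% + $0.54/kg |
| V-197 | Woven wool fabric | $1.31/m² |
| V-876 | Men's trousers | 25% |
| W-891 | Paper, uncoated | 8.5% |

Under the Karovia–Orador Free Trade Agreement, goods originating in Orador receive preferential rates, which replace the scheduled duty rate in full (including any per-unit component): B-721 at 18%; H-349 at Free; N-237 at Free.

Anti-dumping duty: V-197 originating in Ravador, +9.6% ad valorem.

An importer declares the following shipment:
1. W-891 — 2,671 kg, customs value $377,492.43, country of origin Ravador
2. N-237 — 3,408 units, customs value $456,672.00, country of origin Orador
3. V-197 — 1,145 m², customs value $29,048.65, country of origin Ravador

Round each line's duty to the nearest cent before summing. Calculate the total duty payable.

$36,375.48

Line 1 (W-891, Ravador, 2,671 kg, $377,492.43):
Base rate for W-891 is 8.5%.
Duty = $377,492.43 × 8.5% = $32,086.86.
Line 2 (N-237, Orador, 3,408 units, $456,672.00):
Base rate for N-237 is 1%.
Origin Orador qualifies under the Karovia–Orador agreement and N-237 is covered: preferential rate Free applies instead.
Duty = $456,672.00 × 0% = $0.00.
Line 3 (V-197, Ravador, 1,145 m², $29,048.65):
Base rate for V-197 is $1.31/m².
Additional duty on V-197 from Ravador: +9.6% ad valorem. Applied ad valorem rate = 9.6%.
Duty = $29,048.65 × 9.6% + 1,145 × $1.31 = $4,288.62.
Total = $32,086.86 + $0.00 + $4,288.62 = $36,375.48.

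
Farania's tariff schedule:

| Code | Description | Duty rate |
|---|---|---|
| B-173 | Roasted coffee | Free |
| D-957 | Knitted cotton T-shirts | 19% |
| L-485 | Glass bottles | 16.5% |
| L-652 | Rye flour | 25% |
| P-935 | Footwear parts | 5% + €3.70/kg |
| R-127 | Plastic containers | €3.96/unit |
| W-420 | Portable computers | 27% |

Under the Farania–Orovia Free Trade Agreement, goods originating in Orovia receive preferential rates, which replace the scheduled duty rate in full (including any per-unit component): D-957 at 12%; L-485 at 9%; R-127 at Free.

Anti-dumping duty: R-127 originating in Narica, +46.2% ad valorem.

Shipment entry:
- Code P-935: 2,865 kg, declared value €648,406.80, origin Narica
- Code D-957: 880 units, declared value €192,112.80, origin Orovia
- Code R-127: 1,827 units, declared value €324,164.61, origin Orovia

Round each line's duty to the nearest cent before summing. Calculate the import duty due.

€66,074.38

Line 1 (P-935, Narica, 2,865 kg, €648,406.80):
Base rate for P-935 is 5% + €3.70/kg.
Duty = €648,406.80 × 5% + 2,865 × €3.70 = €43,020.84.
Line 2 (D-957, Orovia, 880 units, €192,112.80):
Base rate for D-957 is 19%.
Origin Orovia qualifies under the Farania–Orovia agreement and D-957 is covered: preferential rate 12% applies instead.
Duty = €192,112.80 × 12% = €23,053.54.
Line 3 (R-127, Orovia, 1,827 units, €324,164.61):
Base rate for R-127 is €3.96/unit.
Origin Orovia qualifies under the Farania–Orovia agreement and R-127 is covered: preferential rate Free applies instead.
The additional-duty order on R-127 targets Narica, not Orovia; it does not apply.
Duty = €324,164.61 × 0% = €0.00.
Total = €43,020.84 + €23,053.54 + €0.00 = €66,074.38.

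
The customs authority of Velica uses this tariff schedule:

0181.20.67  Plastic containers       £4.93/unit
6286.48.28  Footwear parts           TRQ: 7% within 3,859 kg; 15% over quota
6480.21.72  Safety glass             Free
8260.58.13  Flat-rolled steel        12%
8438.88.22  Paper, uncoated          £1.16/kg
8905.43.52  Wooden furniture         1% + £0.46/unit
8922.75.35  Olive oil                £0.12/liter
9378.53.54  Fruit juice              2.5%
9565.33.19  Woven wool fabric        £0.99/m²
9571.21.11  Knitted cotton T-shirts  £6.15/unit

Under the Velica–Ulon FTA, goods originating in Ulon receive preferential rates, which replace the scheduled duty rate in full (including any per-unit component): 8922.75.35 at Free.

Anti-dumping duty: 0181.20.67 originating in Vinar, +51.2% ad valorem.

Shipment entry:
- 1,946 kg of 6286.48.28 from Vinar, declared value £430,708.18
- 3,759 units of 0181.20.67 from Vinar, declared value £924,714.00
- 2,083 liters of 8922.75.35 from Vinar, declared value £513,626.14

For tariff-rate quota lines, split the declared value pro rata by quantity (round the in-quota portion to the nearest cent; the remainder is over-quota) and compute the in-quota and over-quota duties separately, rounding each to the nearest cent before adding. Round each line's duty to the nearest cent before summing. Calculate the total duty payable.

Line 1 (6286.48.28, Vinar, 1,946 kg, £430,708.18):
Code 6286.48.28 is under a tariff-rate quota (threshold 3,859 kg). Quantity 1,946 kg is within the quota, so the in-quota rate 7% applies to the full value.
Duty = £430,708.18 × 7% = £30,149.57.
Line 2 (0181.20.67, Vinar, 3,759 units, £924,714.00):
Base rate for 0181.20.67 is £4.93/unit.
Additional duty on 0181.20.67 from Vinar: +51.2% ad valorem. Applied ad valorem rate = 51.2%.
Duty = £924,714.00 × 51.2% + 3,759 × £4.93 = £491,985.44.
Line 3 (8922.75.35, Vinar, 2,083 liters, £513,626.14):
Base rate for 8922.75.35 is £0.12/liter.
8922.75.35 has an FTA preferential rate, but origin Vinar is not Ulon; base rate stands.
Duty = 2,083 × £0.12 = £249.96.
Total = £30,149.57 + £491,985.44 + £249.96 = £522,384.97.

£522,384.97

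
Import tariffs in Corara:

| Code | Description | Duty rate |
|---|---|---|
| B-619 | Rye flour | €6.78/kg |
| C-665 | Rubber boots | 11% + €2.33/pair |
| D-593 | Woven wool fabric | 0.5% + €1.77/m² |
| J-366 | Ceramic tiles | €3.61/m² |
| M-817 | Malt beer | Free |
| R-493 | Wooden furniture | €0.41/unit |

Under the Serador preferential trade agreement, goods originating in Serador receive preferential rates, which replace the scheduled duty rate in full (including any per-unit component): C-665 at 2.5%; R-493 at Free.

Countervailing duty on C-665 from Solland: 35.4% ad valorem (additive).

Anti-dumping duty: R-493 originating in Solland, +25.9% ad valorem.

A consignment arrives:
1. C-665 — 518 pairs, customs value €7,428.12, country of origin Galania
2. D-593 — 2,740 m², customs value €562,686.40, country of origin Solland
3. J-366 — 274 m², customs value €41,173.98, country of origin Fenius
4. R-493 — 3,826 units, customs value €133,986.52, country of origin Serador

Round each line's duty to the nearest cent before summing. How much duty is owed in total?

€10,676.40

Line 1 (C-665, Galania, 518 pairs, €7,428.12):
Base rate for C-665 is 11% + €2.33/pair.
C-665 has an FTA preferential rate, but origin Galania is not Serador; base rate stands.
The additional-duty order on C-665 targets Solland, not Galania; it does not apply.
Duty = €7,428.12 × 11% + 518 × €2.33 = €2,024.03.
Line 2 (D-593, Solland, 2,740 m², €562,686.40):
Base rate for D-593 is 0.5% + €1.77/m².
Duty = €562,686.40 × 0.5% + 2,740 × €1.77 = €7,663.23.
Line 3 (J-366, Fenius, 274 m², €41,173.98):
Base rate for J-366 is €3.61/m².
Duty = 274 × €3.61 = €989.14.
Line 4 (R-493, Serador, 3,826 units, €133,986.52):
Base rate for R-493 is €0.41/unit.
Origin Serador qualifies under the Corara–Serador agreement and R-493 is covered: preferential rate Free applies instead.
The additional-duty order on R-493 targets Solland, not Serador; it does not apply.
Duty = €133,986.52 × 0% = €0.00.
Total = €2,024.03 + €7,663.23 + €989.14 + €0.00 = €10,676.40.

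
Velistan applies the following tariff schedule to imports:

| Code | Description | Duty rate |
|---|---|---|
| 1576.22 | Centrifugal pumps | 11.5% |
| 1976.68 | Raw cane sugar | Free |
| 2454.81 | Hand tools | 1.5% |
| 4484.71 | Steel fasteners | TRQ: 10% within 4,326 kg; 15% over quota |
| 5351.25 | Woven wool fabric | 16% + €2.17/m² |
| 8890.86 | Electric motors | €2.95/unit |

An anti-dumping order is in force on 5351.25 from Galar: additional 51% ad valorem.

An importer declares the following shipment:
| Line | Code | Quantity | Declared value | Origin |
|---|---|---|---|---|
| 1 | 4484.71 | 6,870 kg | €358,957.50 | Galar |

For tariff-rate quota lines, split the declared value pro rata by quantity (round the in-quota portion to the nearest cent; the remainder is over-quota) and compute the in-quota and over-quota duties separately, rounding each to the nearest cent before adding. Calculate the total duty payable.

Line 1 (4484.71, Galar, 6,870 kg, €358,957.50):
Code 4484.71 is under a tariff-rate quota (threshold 4,326 kg). In-quota: 4,326 kg at 10%; over-quota: 2,544 kg at 15%.
Pro-rata value split: in-quota = €358,957.50 × 4,326/6,870 = €226,033.50; over-quota = €358,957.50 − €226,033.50 = €132,924.00.
In-quota duty = €226,033.50 × 10% = €22,603.35. Over-quota duty = €132,924.00 × 15% = €19,938.60.
Line duty = €22,603.35 + €19,938.60 = €42,541.95.

€42,541.95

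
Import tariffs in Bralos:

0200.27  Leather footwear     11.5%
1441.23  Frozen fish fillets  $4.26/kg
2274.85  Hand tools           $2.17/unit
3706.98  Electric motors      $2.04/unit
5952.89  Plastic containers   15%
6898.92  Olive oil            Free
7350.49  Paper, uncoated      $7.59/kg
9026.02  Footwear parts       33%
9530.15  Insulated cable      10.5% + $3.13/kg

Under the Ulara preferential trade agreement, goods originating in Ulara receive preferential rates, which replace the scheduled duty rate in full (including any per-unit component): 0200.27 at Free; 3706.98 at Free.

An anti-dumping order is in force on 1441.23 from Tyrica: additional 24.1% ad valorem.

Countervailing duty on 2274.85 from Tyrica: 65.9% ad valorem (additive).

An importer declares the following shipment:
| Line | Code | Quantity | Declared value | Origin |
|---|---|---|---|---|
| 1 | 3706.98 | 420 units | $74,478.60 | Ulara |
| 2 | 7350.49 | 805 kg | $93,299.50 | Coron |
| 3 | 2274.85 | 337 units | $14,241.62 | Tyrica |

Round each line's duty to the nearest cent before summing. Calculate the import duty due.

Line 1 (3706.98, Ulara, 420 units, $74,478.60):
Base rate for 3706.98 is $2.04/unit.
Origin Ulara qualifies under the Bralos–Ulara agreement and 3706.98 is covered: preferential rate Free applies instead.
Duty = $74,478.60 × 0% = $0.00.
Line 2 (7350.49, Coron, 805 kg, $93,299.50):
Base rate for 7350.49 is $7.59/kg.
Duty = 805 × $7.59 = $6,109.95.
Line 3 (2274.85, Tyrica, 337 units, $14,241.62):
Base rate for 2274.85 is $2.17/unit.
Additional duty on 2274.85 from Tyrica: +65.9% ad valorem. Applied ad valorem rate = 65.9%.
Duty = $14,241.62 × 65.9% + 337 × $2.17 = $10,116.52.
Total = $0.00 + $6,109.95 + $10,116.52 = $16,226.47.

$16,226.47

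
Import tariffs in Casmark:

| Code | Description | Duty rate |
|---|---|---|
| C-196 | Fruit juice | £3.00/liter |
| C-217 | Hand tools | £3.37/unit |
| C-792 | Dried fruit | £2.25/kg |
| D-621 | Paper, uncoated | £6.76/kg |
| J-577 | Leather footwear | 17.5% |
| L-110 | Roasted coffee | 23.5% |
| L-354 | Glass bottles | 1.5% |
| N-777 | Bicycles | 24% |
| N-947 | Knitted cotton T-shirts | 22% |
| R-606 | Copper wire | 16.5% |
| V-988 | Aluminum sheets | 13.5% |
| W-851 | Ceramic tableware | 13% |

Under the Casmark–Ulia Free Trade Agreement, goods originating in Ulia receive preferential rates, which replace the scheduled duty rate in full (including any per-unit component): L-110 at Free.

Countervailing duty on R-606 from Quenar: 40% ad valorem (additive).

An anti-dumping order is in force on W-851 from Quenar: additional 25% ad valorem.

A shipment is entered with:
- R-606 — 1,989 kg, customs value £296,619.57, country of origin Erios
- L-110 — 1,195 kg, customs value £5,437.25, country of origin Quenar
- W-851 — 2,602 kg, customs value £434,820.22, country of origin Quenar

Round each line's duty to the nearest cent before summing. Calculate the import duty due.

£215,451.66

Line 1 (R-606, Erios, 1,989 kg, £296,619.57):
Base rate for R-606 is 16.5%.
The additional-duty order on R-606 targets Quenar, not Erios; it does not apply.
Duty = £296,619.57 × 16.5% = £48,942.23.
Line 2 (L-110, Quenar, 1,195 kg, £5,437.25):
Base rate for L-110 is 23.5%.
L-110 has an FTA preferential rate, but origin Quenar is not Ulia; base rate stands.
Duty = £5,437.25 × 23.5% = £1,277.75.
Line 3 (W-851, Quenar, 2,602 kg, £434,820.22):
Base rate for W-851 is 13%.
Additional duty on W-851 from Quenar: +25%. Applied ad valorem rate: 13% + 25% = 38%.
Duty = £434,820.22 × 38% = £165,231.68.
Total = £48,942.23 + £1,277.75 + £165,231.68 = £215,451.66.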